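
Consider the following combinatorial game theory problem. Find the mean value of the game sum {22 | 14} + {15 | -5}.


G1 = {22 | 14}, G2 = {15 | -5}
Each is a switch {a | b} with numbers a > b; its mean value is (a + b)/2, and mean value is additive over game sums: m(G1 + G2) = m(G1) + m(G2).
Mean of G1 = (22 + (14))/2 = 36/2 = 18
Mean of G2 = (15 + (-5))/2 = 10/2 = 5
Mean of G1 + G2 = 18 + 5 = 23

23


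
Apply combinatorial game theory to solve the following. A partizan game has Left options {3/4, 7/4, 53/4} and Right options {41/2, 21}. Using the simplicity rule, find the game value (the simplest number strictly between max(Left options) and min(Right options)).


Left options: {3/4, 7/4, 53/4}, max = 53/4
Right options: {41/2, 21}, min = 41/2
All options are numbers and max(Left) < min(Right), so by the simplicity theorem the value is the simplest (earliest-born) number strictly between 53/4 and 41/2.
Integers 14 through 20 all lie strictly between 53/4 and 41/2.
Among integers, the simplest (lowest birthday = smallest |n|; 0 is born on day 0, +-n on day n) is 14.
No non-integer in the interval can be simpler: if x is a non-integer in the interval, then floor(x) or ceil(x) also lies in the interval (the interval contains an integer), and both are proper prefixes of x's sign expansion, i.e. born earlier. So the game value is 14.
Game value = 14

14


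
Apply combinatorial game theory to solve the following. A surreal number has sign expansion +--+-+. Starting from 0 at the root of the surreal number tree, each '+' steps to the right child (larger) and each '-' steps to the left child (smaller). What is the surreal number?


Sign expansion: +--+-+
Rule: track bounds (lo, hi), initially (-inf, +inf). On '+', the current value becomes lo and we move to the simplest number in (value, hi): value + 1 if hi = +inf, otherwise the midpoint (value + hi)/2. On '-', the current value becomes hi and we move to value - 1 if lo = -inf, otherwise the midpoint (lo + value)/2.
Start at 0.
Step 1: sign = +, move right. Bounds: (0, +inf). Value = 1
Step 2: sign = -, move left. Bounds: (0, 1). Value = 1/2
Step 3: sign = -, move left. Bounds: (0, 1/2). Value = 1/4
Step 4: sign = +, move right. Bounds: (1/4, 1/2). Value = 3/8
Step 5: sign = -, move left. Bounds: (1/4, 3/8). Value = 5/16
Step 6: sign = +, move right. Bounds: (5/16, 3/8). Value = 11/32
The surreal number with sign expansion +--+-+ is 11/32.

11/32


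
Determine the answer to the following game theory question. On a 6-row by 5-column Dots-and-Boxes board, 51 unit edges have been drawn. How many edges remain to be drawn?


Grid: 6 x 5 boxes, i.e. 7 rows and 6 columns of dots.
Horizontal edges: (rows + 1) * cols = 7 * 5 = 35
Vertical edges: rows * (cols + 1) = 6 * 6 = 36
Total edges: 35 + 36 = 71
Edges drawn: 51
Remaining: 71 - 51 = 20

20


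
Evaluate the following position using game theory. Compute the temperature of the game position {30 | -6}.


The game is {30 | -6}, a switch {a | b} with numbers a > b.
Cooling {a | b} by t gives {a - t | b + t}, which stops being hot when a - t = b + t, i.e. at t = (a - b)/2. So the temperature of a switch is (a - b)/2.
Temperature = (Left option - Right option) / 2
= (30 - (-6)) / 2
= 36 / 2
= 18

18


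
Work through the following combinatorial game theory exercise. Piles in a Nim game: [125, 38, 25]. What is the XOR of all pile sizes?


We need the XOR (exclusive or) of all pile sizes.
After XOR-ing pile 1 (size 125): 0 XOR 125 = 125
After XOR-ing pile 2 (size 38): 125 XOR 38 = 91
After XOR-ing pile 3 (size 25): 91 XOR 25 = 66
The Nim-value of this position is 66.

66


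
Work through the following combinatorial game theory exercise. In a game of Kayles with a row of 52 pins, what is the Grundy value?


Kayles: a move removes 1 or 2 adjacent pins from a contiguous row.
Removing pins from a row of k leaves two independent rows (a, b) with a + b = k - 1 (one pin) or a + b = k - 2 (two pins); an end removal gives a = 0.
By Sprague-Grundy, G(k) = mex{ G(a) XOR G(b) } over all these splits. G(0) = 0.
G(1): splits (0,0):0^0=0 -> mex({0}) = 1
G(2): splits (0,1):0^1=1 (0,0):0^0=0 -> mex({0, 1}) = 2
G(3): splits (0,2):0^2=2 (1,1):1^1=0 (0,1):0^1=1 -> mex({0, 1, 2}) = 3
G(4): splits (0,3):0^3=3 (1,2):1^2=3 (0,2):0^2=2 (1,1):1^1=0 -> mex({0, 2, 3}) = 1
G(5): splits (0,4):0^1=1 (1,3):1^3=2 (2,2):2^2=0 (0,3):0^3=3 (1,2):1^2=3 -> mex({0, 1, 2, 3}) = 4
G(6) = mex({0, 1, 2, 4}) = 3
G(7) = mex({0, 1, 3, 4, 5}) = 2
G(8) = mex({0, 2, 3, 5, 6}) = 1
G(9) = mex({0, 1, 2, 3, 6, 7}) = 4
G(10) = mex({0, 1, 3, 4, 5, 7}) = 2
G(11) = mex({0, 1, 2, 3, 4, 5}) = 6
G(12) = mex({0, 1, 2, 3, 5, 6, 7}) = 4
G(13) = mex({0, 2, 3, 4, 6, 7}) = 1
G(14) = mex({0, 1, 4, 5, 6, 7}) = 2
G(15) = mex({0, 1, 2, 3, 4, 5, 6}) = 7
G(16) = mex({0, 2, 3, 5, 6, 7}) = 1
G(17) = mex({0, 1, 2, 3, 5, 6, 7}) = 4
G(18) = mex({0, 1, 2, 4, 5, 6}) = 3
G(19) = mex({0, 1, 3, 4, 5, 7}) = 2
G(20) = mex({0, 2, 3, 4, 5, 6, 7}) = 1
G(21) = mex({0, 1, 2, 3, 5, 6, 7}) = 4
G(22) = mex({0, 1, 2, 3, 4, 5, 7}) = 6
G(23) = mex({0, 1, 2, 3, 4, 5, 6}) = 7
G(24) = mex({0, 1, 2, 3, 5, 6, 7}) = 4
G(25) = mex({0, 2, 3, 4, 6, 7}) = 1
G(26) = mex({0, 1, 3, 4, 5, 6, 7}) = 2
G(27) = mex({0, 1, 2, 3, 4, 5, 6, 7}) = 8
G(28) = mex({0, 1, 2, 3, 4, 6, 7, 8}) = 5
G(29) = mex({0, 1, 2, 3, 5, 6, 7, 8, 9}) = 4
G(30) = mex({0, 1, 2, 3, 4, 5, 6, 9, 10}) = 7
G(31) = mex({0, 1, 3, 4, 5, 7, 10, 11}) = 2
G(32) = mex({0, 2, 3, 4, 5, 6, 7, 9, 11}) = 1
G(33) = mex({0, 1, 2, 3, 4, 5, 6, 7, 9, 12}) = 8
G(34) = mex({0, 1, 2, 3, 4, 5, 7, 8, 11, 12}) = 6
G(35) = mex({0, 1, 2, 3, 4, 5, 6, 8, 9, 10, 11}) = 7
G(36) = mex({0, 1, 2, 3, 5, 6, 7, 9, 10}) = 4
G(37) = mex({0, 2, 3, 4, 6, 7, 9, 10, 11, 12}) = 1
G(38) = mex({0, 1, 3, 4, 5, 6, 7, 9, 10, 11, 12}) = 2
G(39) = mex({0, 1, 2, 4, 5, 6, 7, 9, 10, 12, 14}) = 3
G(40) = mex({0, 2, 3, 4, 6, 7, 11, 12, 14}) = 1
G(41) = mex({0, 1, 2, 3, 5, 6, 7, 9, 10, 11, 12}) = 4
G(42) = mex({0, 1, 2, 3, 4, 5, 6, 9, 10}) = 7
G(43) = mex({0, 1, 3, 4, 5, 7, 9, 10, 12, 15}) = 2
G(44) = mex({0, 2, 3, 4, 5, 6, 7, 9, 10, 12, 15}) = 1
G(45) = mex({0, 1, 2, 3, 4, 5, 6, 7, 9, 10, 12, 14}) = 8
G(46) = mex({0, 1, 3, 4, 5, 7, 8, 11, 12, 14}) = 2
G(47) = mex({0, 1, 2, 3, 4, 5, 6, 8, 9, 10, 11, 12}) = 7
G(48) = mex({0, 1, 2, 3, 5, 6, 7, 9, 10}) = 4
G(49) = mex({0, 2, 3, 4, 6, 7, 9, 10, 11, 12, 15}) = 1
G(50) = mex({0, 1, 4, 5, 6, 7, 9, 11, 12, 14, 15}) = 2
G(51) = mex({0, 1, 2, 3, 4, 5, 6, 7, 9, 12, 14, 15}) = 8
G(52) = mex({0, 2, 3, 4, 5, 6, 7, 8, 11, 12, 15}) = 1
Therefore G(52) = 1.

1


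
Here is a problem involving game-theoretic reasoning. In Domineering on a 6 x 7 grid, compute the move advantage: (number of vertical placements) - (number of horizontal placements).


Board is 6 x 7 (rows x cols).
Left (vertical) placements: (rows-1) * cols = 5 * 7 = 35
Right (horizontal) placements: rows * (cols-1) = 6 * 6 = 36
Advantage = Left - Right = 35 - 36 = -1

-1


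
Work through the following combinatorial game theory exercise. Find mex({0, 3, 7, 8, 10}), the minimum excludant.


Set = {0, 3, 7, 8, 10}
0 is in the set.
1 is NOT in the set. This is the mex.
mex = 1

1


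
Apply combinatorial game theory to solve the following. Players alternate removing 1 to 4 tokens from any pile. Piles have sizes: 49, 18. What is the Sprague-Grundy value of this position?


Subtraction set: {1, 2, 3, 4}
For this subtraction set, G(n) = n mod 5 (period = max + 1 = 5).
Pile 1 (size 49): G(49) = 49 mod 5 = 4
Pile 2 (size 18): G(18) = 18 mod 5 = 3
Total Grundy value = XOR of all: 4 XOR 3 = 7

7


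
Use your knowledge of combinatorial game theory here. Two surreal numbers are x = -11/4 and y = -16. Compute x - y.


x = -11/4, y = -16
Converting to common denominator: 4
x = -11/4, y = -64/4
x - y = -11/4 - -16 = 53/4

53/4


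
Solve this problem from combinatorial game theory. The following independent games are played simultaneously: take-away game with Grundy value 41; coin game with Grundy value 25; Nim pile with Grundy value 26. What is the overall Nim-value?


By the Sprague-Grundy theorem, the Grundy value of a sum of games is the XOR of individual Grundy values.
take-away game: Grundy value = 41. Running XOR: 0 XOR 41 = 41
coin game: Grundy value = 25. Running XOR: 41 XOR 25 = 48
Nim pile: Grundy value = 26. Running XOR: 48 XOR 26 = 42
The combined Grundy value is 42.

42


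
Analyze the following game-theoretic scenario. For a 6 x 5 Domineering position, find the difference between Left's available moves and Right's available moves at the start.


Board is 6 x 5 (rows x cols).
Left (vertical) placements: (rows-1) * cols = 5 * 5 = 25
Right (horizontal) placements: rows * (cols-1) = 6 * 4 = 24
Advantage = Left - Right = 25 - 24 = 1

1


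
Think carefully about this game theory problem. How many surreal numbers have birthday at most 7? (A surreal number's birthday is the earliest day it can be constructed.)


Day 0: {|} = 0 is born. Count = 1.
Day n: the number of surreal numbers born by day n is 2^(n+1) - 1.
By day 0: 2^1 - 1 = 1
By day 1: 2^2 - 1 = 3
By day 2: 2^3 - 1 = 7
By day 3: 2^4 - 1 = 15
By day 4: 2^5 - 1 = 31
By day 5: 2^6 - 1 = 63
By day 6: 2^7 - 1 = 127
By day 7: 2^8 - 1 = 255
By day 7: 255 surreal numbers.

255


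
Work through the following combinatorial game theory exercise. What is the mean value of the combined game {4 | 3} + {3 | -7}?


G1 = {4 | 3}, G2 = {3 | -7}
Each is a switch {a | b} with numbers a > b; its mean value is (a + b)/2, and mean value is additive over game sums: m(G1 + G2) = m(G1) + m(G2).
Mean of G1 = (4 + (3))/2 = 7/2 = 7/2
Mean of G2 = (3 + (-7))/2 = -4/2 = -2
Mean of G1 + G2 = 7/2 + -2 = 3/2

3/2


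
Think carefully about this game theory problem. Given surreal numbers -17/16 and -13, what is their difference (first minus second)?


x = -17/16, y = -13
Converting to common denominator: 16
x = -17/16, y = -208/16
x - y = -17/16 - -13 = 191/16

191/16


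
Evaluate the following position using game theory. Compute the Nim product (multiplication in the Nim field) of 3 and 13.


Nim multiplication is bilinear over XOR: (u XOR v) * w = (u*w) XOR (v*w).
So we split each operand into its bit components and XOR the pairwise Nim products.
3 = 1 + 2 (as XOR of powers of 2).
13 = 1 + 4 + 8 (as XOR of powers of 2).
Using the standard Nim-product table on single bits:
  2*2 = 3,   2*4 = 8,   2*8 = 12,
  4*4 = 6,   4*8 = 11,  8*8 = 13,
and  1*x = x (identity), k*l = l*k (commutative).
Pairwise Nim products:
  1 * 1 = 1
  1 * 4 = 4
  1 * 8 = 8
  2 * 1 = 2
  2 * 4 = 8
  2 * 8 = 12
XOR them: 1 XOR 4 XOR 8 XOR 2 XOR 8 XOR 12 = 11.
Result: 3 * 13 = 11 (in Nim).

11


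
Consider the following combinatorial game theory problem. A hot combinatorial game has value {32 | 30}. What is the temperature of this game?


The game is {32 | 30}, a switch {a | b} with numbers a > b.
Cooling {a | b} by t gives {a - t | b + t}, which stops being hot when a - t = b + t, i.e. at t = (a - b)/2. So the temperature of a switch is (a - b)/2.
Temperature = (Left option - Right option) / 2
= (32 - (30)) / 2
= 2 / 2
= 1

1


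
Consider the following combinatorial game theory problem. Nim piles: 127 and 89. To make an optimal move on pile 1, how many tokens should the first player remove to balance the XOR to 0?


Piles: 127 and 89
Current XOR: 127 XOR 89 = 38 (non-zero, so this is an N-position).
To make the XOR zero, we need to find a move that balances the piles.
For pile 1 (size 127): target = 127 XOR 38 = 89
We reduce pile 1 from 127 to 89.
Tokens removed: 127 - 89 = 38
Verification: 89 XOR 89 = 0

38


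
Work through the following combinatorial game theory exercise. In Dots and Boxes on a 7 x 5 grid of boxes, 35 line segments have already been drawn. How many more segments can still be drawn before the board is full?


Grid: 7 x 5 boxes, i.e. 8 rows and 6 columns of dots.
Horizontal edges: (rows + 1) * cols = 8 * 5 = 40
Vertical edges: rows * (cols + 1) = 7 * 6 = 42
Total edges: 40 + 42 = 82
Edges drawn: 35
Remaining: 82 - 35 = 47

47


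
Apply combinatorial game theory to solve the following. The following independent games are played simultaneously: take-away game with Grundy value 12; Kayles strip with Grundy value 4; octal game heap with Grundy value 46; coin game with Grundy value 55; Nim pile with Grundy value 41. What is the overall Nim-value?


By the Sprague-Grundy theorem, the Grundy value of a sum of games is the XOR of individual Grundy values.
take-away game: Grundy value = 12. Running XOR: 0 XOR 12 = 12
Kayles strip: Grundy value = 4. Running XOR: 12 XOR 4 = 8
octal game heap: Grundy value = 46. Running XOR: 8 XOR 46 = 38
coin game: Grundy value = 55. Running XOR: 38 XOR 55 = 17
Nim pile: Grundy value = 41. Running XOR: 17 XOR 41 = 56
The combined Grundy value is 56.

56


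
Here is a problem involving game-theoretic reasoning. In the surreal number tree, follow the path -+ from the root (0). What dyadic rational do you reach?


Sign expansion: -+
Rule: track bounds (lo, hi), initially (-inf, +inf). On '+', the current value becomes lo and we move to the simplest number in (value, hi): value + 1 if hi = +inf, otherwise the midpoint (value + hi)/2. On '-', the current value becomes hi and we move to value - 1 if lo = -inf, otherwise the midpoint (lo + value)/2.
Start at 0.
Step 1: sign = -, move left. Bounds: (-inf, 0). Value = -1
Step 2: sign = +, move right. Bounds: (-1, 0). Value = -1/2
The surreal number with sign expansion -+ is -1/2.

-1/2


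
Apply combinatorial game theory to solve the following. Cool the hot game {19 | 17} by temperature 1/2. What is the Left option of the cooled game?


Original game: {19 | 17} (a switch {a | b} with a > b).
Cooling by t (for t below the temperature (a - b)/2 = 1) taxes each move by t: {a | b} cooled by t is {a - t | b + t}.
Cooling amount: t = 1/2
Cooled Left option: 19 - 1/2 = 37/2
Cooled Right option: 17 + 1/2 = 35/2
Cooled game: {37/2 | 35/2}
Left option = 37/2

37/2


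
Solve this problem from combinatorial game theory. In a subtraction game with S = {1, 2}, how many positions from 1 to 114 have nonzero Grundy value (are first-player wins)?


Subtraction set S = {1, 2}, so G(n) = n mod 3.
G(n) = 0 when n is a multiple of 3.
Multiples of 3 in [1, 114]: 38
N-positions (nonzero Grundy) = 114 - 38 = 76

76


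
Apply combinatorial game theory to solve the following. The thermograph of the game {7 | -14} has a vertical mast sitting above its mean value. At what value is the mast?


Game = {7 | -14}, a switch {a | b} with numbers a > b.
Its thermograph has left wall a - t and right wall b + t, which meet at t = (a - b)/2, where both equal (a + b)/2. So the mast (mean value) is at (a + b)/2.
Mean = (7 + (-14))/2 = -7/2 = -7/2

-7/2


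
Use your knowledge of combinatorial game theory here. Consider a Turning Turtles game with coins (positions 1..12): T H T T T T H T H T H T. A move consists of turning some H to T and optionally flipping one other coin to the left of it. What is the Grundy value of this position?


Coins: T H T T T T H T H T H T
Key fact: a single head at position k behaves exactly like a Nim heap of size k (turning it to T and optionally flipping a coin at j < k corresponds to moving the heap from k to j, or to 0), and heads combine as a disjunctive sum (two heads at the same place would cancel, matching j XOR j = 0). So the Nim-value is the XOR of the 1-indexed positions of the heads.
Face-up positions (1-indexed): [2, 7, 9, 11]
XOR 0 with 2: 0 XOR 2 = 2
XOR 2 with 7: 2 XOR 7 = 5
XOR 5 with 9: 5 XOR 9 = 12
XOR 12 with 11: 12 XOR 11 = 7
Nim-value = 7

7


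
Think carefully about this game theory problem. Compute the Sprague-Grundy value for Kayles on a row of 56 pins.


Kayles: a move removes 1 or 2 adjacent pins from a contiguous row.
Removing pins from a row of k leaves two independent rows (a, b) with a + b = k - 1 (one pin) or a + b = k - 2 (two pins); an end removal gives a = 0.
By Sprague-Grundy, G(k) = mex{ G(a) XOR G(b) } over all these splits. G(0) = 0.
G(1): splits (0,0):0^0=0 -> mex({0}) = 1
G(2): splits (0,1):0^1=1 (0,0):0^0=0 -> mex({0, 1}) = 2
G(3): splits (0,2):0^2=2 (1,1):1^1=0 (0,1):0^1=1 -> mex({0, 1, 2}) = 3
G(4): splits (0,3):0^3=3 (1,2):1^2=3 (0,2):0^2=2 (1,1):1^1=0 -> mex({0, 2, 3}) = 1
G(5): splits (0,4):0^1=1 (1,3):1^3=2 (2,2):2^2=0 (0,3):0^3=3 (1,2):1^2=3 -> mex({0, 1, 2, 3}) = 4
G(6) = mex({0, 1, 2, 4}) = 3
G(7) = mex({0, 1, 3, 4, 5}) = 2
G(8) = mex({0, 2, 3, 5, 6}) = 1
G(9) = mex({0, 1, 2, 3, 6, 7}) = 4
G(10) = mex({0, 1, 3, 4, 5, 7}) = 2
G(11) = mex({0, 1, 2, 3, 4, 5}) = 6
G(12) = mex({0, 1, 2, 3, 5, 6, 7}) = 4
G(13) = mex({0, 2, 3, 4, 6, 7}) = 1
G(14) = mex({0, 1, 4, 5, 6, 7}) = 2
G(15) = mex({0, 1, 2, 3, 4, 5, 6}) = 7
G(16) = mex({0, 2, 3, 5, 6, 7}) = 1
G(17) = mex({0, 1, 2, 3, 5, 6, 7}) = 4
G(18) = mex({0, 1, 2, 4, 5, 6}) = 3
G(19) = mex({0, 1, 3, 4, 5, 7}) = 2
G(20) = mex({0, 2, 3, 4, 5, 6, 7}) = 1
G(21) = mex({0, 1, 2, 3, 5, 6, 7}) = 4
G(22) = mex({0, 1, 2, 3, 4, 5, 7}) = 6
G(23) = mex({0, 1, 2, 3, 4, 5, 6}) = 7
G(24) = mex({0, 1, 2, 3, 5, 6, 7}) = 4
G(25) = mex({0, 2, 3, 4, 6, 7}) = 1
G(26) = mex({0, 1, 3, 4, 5, 6, 7}) = 2
G(27) = mex({0, 1, 2, 3, 4, 5, 6, 7}) = 8
G(28) = mex({0, 1, 2, 3, 4, 6, 7, 8}) = 5
G(29) = mex({0, 1, 2, 3, 5, 6, 7, 8, 9}) = 4
G(30) = mex({0, 1, 2, 3, 4, 5, 6, 9, 10}) = 7
G(31) = mex({0, 1, 3, 4, 5, 7, 10, 11}) = 2
G(32) = mex({0, 2, 3, 4, 5, 6, 7, 9, 11}) = 1
G(33) = mex({0, 1, 2, 3, 4, 5, 6, 7, 9, 12}) = 8
G(34) = mex({0, 1, 2, 3, 4, 5, 7, 8, 11, 12}) = 6
G(35) = mex({0, 1, 2, 3, 4, 5, 6, 8, 9, 10, 11}) = 7
G(36) = mex({0, 1, 2, 3, 5, 6, 7, 9, 10}) = 4
G(37) = mex({0, 2, 3, 4, 6, 7, 9, 10, 11, 12}) = 1
G(38) = mex({0, 1, 3, 4, 5, 6, 7, 9, 10, 11, 12}) = 2
G(39) = mex({0, 1, 2, 4, 5, 6, 7, 9, 10, 12, 14}) = 3
G(40) = mex({0, 2, 3, 4, 6, 7, 11, 12, 14}) = 1
G(41) = mex({0, 1, 2, 3, 5, 6, 7, 9, 10, 11, 12}) = 4
G(42) = mex({0, 1, 2, 3, 4, 5, 6, 9, 10}) = 7
G(43) = mex({0, 1, 3, 4, 5, 7, 9, 10, 12, 15}) = 2
G(44) = mex({0, 2, 3, 4, 5, 6, 7, 9, 10, 12, 15}) = 1
G(45) = mex({0, 1, 2, 3, 4, 5, 6, 7, 9, 10, 12, 14}) = 8
G(46) = mex({0, 1, 3, 4, 5, 7, 8, 11, 12, 14}) = 2
G(47) = mex({0, 1, 2, 3, 4, 5, 6, 8, 9, 10, 11, 12}) = 7
G(48) = mex({0, 1, 2, 3, 5, 6, 7, 9, 10}) = 4
G(49) = mex({0, 2, 3, 4, 6, 7, 9, 10, 11, 12, 15}) = 1
G(50) = mex({0, 1, 4, 5, 6, 7, 9, 11, 12, 14, 15}) = 2
G(51) = mex({0, 1, 2, 3, 4, 5, 6, 7, 9, 12, 14, 15}) = 8
G(52) = mex({0, 2, 3, 4, 5, 6, 7, 8, 11, 12, 15}) = 1
G(53) = mex({0, 1, 2, 3, 5, 6, 7, 8, 9, 10, 11, 12}) = 4
G(54) = mex({0, 1, 2, 3, 4, 5, 6, 9, 10}) = 7
G(55) = mex({0, 1, 3, 4, 5, 7, 9, 10, 11, 12}) = 2
G(56) = mex({0, 2, 3, 4, 5, 6, 7, 9, 10, 11, 12, 13, 14}) = 1
Therefore G(56) = 1.

1


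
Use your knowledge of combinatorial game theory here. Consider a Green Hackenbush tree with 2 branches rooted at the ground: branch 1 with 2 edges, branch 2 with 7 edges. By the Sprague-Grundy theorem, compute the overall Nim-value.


The tree has 2 branches from the ground vertex.
In Green Hackenbush, the Nim-value of a simple path of length k is k.
Branch 1: length 2, Nim-value = 2
Branch 2: length 7, Nim-value = 7
Total Nim-value = XOR of all branch values:
0 XOR 2 = 2
2 XOR 7 = 5
Nim-value of the tree = 5

5


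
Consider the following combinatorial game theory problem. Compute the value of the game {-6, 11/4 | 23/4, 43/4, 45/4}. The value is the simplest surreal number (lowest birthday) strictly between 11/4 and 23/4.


Left options: {-6, 11/4}, max = 11/4
Right options: {23/4, 43/4, 45/4}, min = 23/4
All options are numbers and max(Left) < min(Right), so by the simplicity theorem the value is the simplest (earliest-born) number strictly between 11/4 and 23/4.
Integers 3 through 5 all lie strictly between 11/4 and 23/4.
Among integers, the simplest (lowest birthday = smallest |n|; 0 is born on day 0, +-n on day n) is 3.
No non-integer in the interval can be simpler: if x is a non-integer in the interval, then floor(x) or ceil(x) also lies in the interval (the interval contains an integer), and both are proper prefixes of x's sign expansion, i.e. born earlier. So the game value is 3.
Game value = 3

3


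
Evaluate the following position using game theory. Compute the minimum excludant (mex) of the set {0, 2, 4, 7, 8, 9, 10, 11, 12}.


Set = {0, 2, 4, 7, 8, 9, 10, 11, 12}
0 is in the set.
1 is NOT in the set. This is the mex.
mex = 1

1


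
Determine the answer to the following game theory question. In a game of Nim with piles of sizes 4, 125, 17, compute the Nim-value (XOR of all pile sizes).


We need the XOR (exclusive or) of all pile sizes.
After XOR-ing pile 1 (size 4): 0 XOR 4 = 4
After XOR-ing pile 2 (size 125): 4 XOR 125 = 121
After XOR-ing pile 3 (size 17): 121 XOR 17 = 104
The Nim-value of this position is 104.

104


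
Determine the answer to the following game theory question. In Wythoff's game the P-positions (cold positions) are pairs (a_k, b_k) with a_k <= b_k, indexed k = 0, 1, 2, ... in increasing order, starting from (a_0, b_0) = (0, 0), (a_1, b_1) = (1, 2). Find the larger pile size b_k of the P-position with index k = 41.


By Wythoff's theorem, a_k = floor(k * phi) and b_k = floor(k * phi^2) = a_k + k, where phi = (1 + sqrt(5))/2 is the golden ratio.
phi = (1 + sqrt(5))/2 = 1.618034
phi^2 = phi + 1 = 2.618034
k = 41
k * phi^2 = 41 * 2.618034 = 107.339394
b_41 = floor(k * phi^2) = 107 (check: a_41 + k = 66 + 41 = 107)

107


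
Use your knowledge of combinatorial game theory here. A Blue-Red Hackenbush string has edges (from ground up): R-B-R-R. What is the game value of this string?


Edges (from ground): R-B-R-R
By Berlekamp's sign-expansion rule, a Blue-Red Hackenbush stalk has the value of the surreal number whose sign sequence is the edge sequence with B -> + and R -> -.
Sign sequence: -+--
Trace the sign expansion in the surreal number tree, starting from 0:
Edge 1: R (sign -) -> bounds (-inf, 0), value = -1
Edge 2: B (sign +) -> bounds (-1, 0), value = -1/2
Edge 3: R (sign -) -> bounds (-1, -1/2), value = -3/4
Edge 4: R (sign -) -> bounds (-1, -3/4), value = -7/8
Game value = -7/8

-7/8


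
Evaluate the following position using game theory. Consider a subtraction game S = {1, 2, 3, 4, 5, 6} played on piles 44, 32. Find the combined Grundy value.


Subtraction set: {1, 2, 3, 4, 5, 6}
For this subtraction set, G(n) = n mod 7 (period = max + 1 = 7).
Pile 1 (size 44): G(44) = 44 mod 7 = 2
Pile 2 (size 32): G(32) = 32 mod 7 = 4
Total Grundy value = XOR of all: 2 XOR 4 = 6

6


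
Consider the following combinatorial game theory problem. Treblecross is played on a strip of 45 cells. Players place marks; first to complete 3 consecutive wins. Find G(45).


Treblecross: place X on empty cells; 3-in-a-row wins.
Playing within two cells of an existing X lets the opponent win at once, so sensible play treats the cells i-2..i+2 around each X as dead. The player left with no safe cell loses, so this is a normal-play take-away game on strips of safe cells.
Placing X at cell i (0-indexed) of a strip of k safe cells leaves independent strips of sizes max(0, i-2) and max(0, k-i-3). Hence G(k) = mex{ G(max(0,i-2)) XOR G(max(0,k-i-3)) : 0 <= i < k }, with G(0) = 0.
G(1): splits (0,0):0^0=0 -> mex({0}) = 1
G(2): splits (0,0):0^0=0 -> mex({0}) = 1
G(3): splits (0,0):0^0=0 -> mex({0}) = 1
G(4): splits (0,1):0^1=1 (0,0):0^0=0 -> mex({0, 1}) = 2
G(5): splits (0,2):0^1=1 (0,1):0^1=1 (0,0):0^0=0 -> mex({0, 1}) = 2
G(6) = mex({1}) = 0
G(7) = mex({0, 1, 2}) = 3
G(8) = mex({0, 1, 2}) = 3
G(9) = mex({0, 2}) = 1
G(10) = mex({0, 2, 3}) = 1
G(11) = mex({0, 3}) = 1
G(12) = mex({1, 3}) = 0
G(13) = mex({0, 1, 2, 3}) = 4
G(14) = mex({0, 1, 2}) = 3
G(15) = mex({0, 1, 2}) = 3
G(16) = mex({0, 1, 2, 4}) = 3
G(17) = mex({0, 1, 3, 4}) = 2
G(18) = mex({0, 1, 3, 4}) = 2
G(19) = mex({0, 1, 3, 5}) = 2
G(20) = mex({0, 1, 2, 3, 5}) = 4
G(21) = mex({0, 1, 2, 3, 5}) = 4
G(22) = mex({1, 2, 6}) = 0
G(23) = mex({0, 1, 2, 3, 4, 6}) = 5
G(24) = mex({0, 1, 2, 3, 4}) = 5
G(25) = mex({0, 1, 3, 4, 7}) = 2
G(26) = mex({0, 1, 3, 4, 5, 7}) = 2
G(27) = mex({0, 1, 3, 5}) = 2
G(28) = mex({0, 1, 2, 5}) = 3
G(29) = mex({0, 1, 2, 4, 5, 6}) = 3
G(30) = mex({1, 2, 4, 6}) = 0
G(31) = mex({0, 1, 2, 3, 4, 6}) = 5
G(32) = mex({1, 2, 3, 4, 7}) = 0
G(33) = mex({0, 3, 7}) = 1
G(34) = mex({0, 2, 3, 5, 7}) = 1
G(35) = mex({0, 2, 3, 5, 6}) = 1
G(36) = mex({0, 1, 2, 5, 6}) = 3
G(37) = mex({0, 1, 2, 4, 5, 6}) = 3
G(38) = mex({0, 1, 2, 4}) = 3
G(39) = mex({0, 1, 2, 3, 4, 7}) = 5
G(40) = mex({0, 1, 2, 3, 4, 5, 7}) = 6
G(41) = mex({0, 1, 2, 3, 5, 7}) = 4
G(42) = mex({0, 1, 2, 3, 5, 6, 7}) = 4
G(43) = mex({0, 2, 3, 5, 6}) = 1
G(44) = mex({1, 2, 3, 4, 5, 6}) = 0
G(45) = mex({0, 1, 2, 3, 4, 6, 7}) = 5
Therefore G(45) = 5.

5


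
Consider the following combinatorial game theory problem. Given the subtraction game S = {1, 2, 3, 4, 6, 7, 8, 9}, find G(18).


The subtraction set is S = {1, 2, 3, 4, 6, 7, 8, 9}.
G(k) = mex{ G(k - s) : s in S, s <= k }. We compute iteratively: G(0) = 0.
G(1) = mex({0}) = 1
G(2) = mex({0, 1}) = 2
G(3) = mex({0, 1, 2}) = 3
G(4) = mex({0, 1, 2, 3}) = 4
G(5) = mex({1, 2, 3, 4}) = 0
G(6) = mex({0, 2, 3, 4}) = 1
G(7) = mex({0, 1, 3, 4}) = 2
G(8) = mex({0, 1, 2, 4}) = 3
G(9) = mex({0, 1, 2, 3}) = 4
G(10) = mex({1, 2, 3, 4}) = 0
G(11) = mex({0, 2, 3, 4}) = 1
G(12) = mex({0, 1, 3, 4}) = 2
G(13) = mex({0, 1, 2, 4}) = 3
Observe that G(5)..G(13) = 0, 1, 2, 3, 4, 0, 1, 2, 3 repeats G(0)..G(8) = 0, 1, 2, 3, 4, 0, 1, 2, 3.
For k >= max(S) = 9, G(k) is determined by the previous 9 values G(k-9)..G(k-1); a window of 9 consecutive values has recurred shifted by 5, so by induction G(k + 5) = G(k) for all k >= 0: the sequence is periodic from the start with period 5.
One period: G(0..4) = 0, 1, 2, 3, 4.
18 mod 5 = 3, so G(18) = G(3) = 3.

3


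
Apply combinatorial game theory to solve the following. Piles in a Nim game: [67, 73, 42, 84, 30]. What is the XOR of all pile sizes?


We need the XOR (exclusive or) of all pile sizes.
After XOR-ing pile 1 (size 67): 0 XOR 67 = 67
After XOR-ing pile 2 (size 73): 67 XOR 73 = 10
After XOR-ing pile 3 (size 42): 10 XOR 42 = 32
After XOR-ing pile 4 (size 84): 32 XOR 84 = 116
After XOR-ing pile 5 (size 30): 116 XOR 30 = 106
The Nim-value of this position is 106.

106


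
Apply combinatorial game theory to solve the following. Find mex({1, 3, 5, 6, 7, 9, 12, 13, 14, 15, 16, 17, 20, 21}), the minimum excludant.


Set = {1, 3, 5, 6, 7, 9, 12, 13, 14, 15, 16, 17, 20, 21}
0 is NOT in the set. This is the mex.
mex = 0

0


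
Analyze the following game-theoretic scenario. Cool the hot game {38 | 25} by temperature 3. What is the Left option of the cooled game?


Original game: {38 | 25} (a switch {a | b} with a > b).
Cooling by t (for t below the temperature (a - b)/2 = 13/2) taxes each move by t: {a | b} cooled by t is {a - t | b + t}.
Cooling amount: t = 3
Cooled Left option: 38 - 3 = 35
Cooled Right option: 25 + 3 = 28
Cooled game: {35 | 28}
Left option = 35

35


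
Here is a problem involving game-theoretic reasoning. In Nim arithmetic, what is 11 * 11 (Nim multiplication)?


Nim multiplication is bilinear over XOR: (u XOR v) * w = (u*w) XOR (v*w).
So we split each operand into its bit components and XOR the pairwise Nim products.
11 = 1 + 2 + 8 (as XOR of powers of 2).
11 = 1 + 2 + 8 (as XOR of powers of 2).
Using the standard Nim-product table on single bits:
  2*2 = 3,   2*4 = 8,   2*8 = 12,
  4*4 = 6,   4*8 = 11,  8*8 = 13,
and  1*x = x (identity), k*l = l*k (commutative).
Pairwise Nim products:
  1 * 1 = 1
  1 * 2 = 2
  1 * 8 = 8
  2 * 1 = 2
  2 * 2 = 3
  2 * 8 = 12
  8 * 1 = 8
  8 * 2 = 12
  8 * 8 = 13
XOR them: 1 XOR 2 XOR 8 XOR 2 XOR 3 XOR 12 XOR 8 XOR 12 XOR 13 = 15.
Result: 11 * 11 = 15 (in Nim).

15


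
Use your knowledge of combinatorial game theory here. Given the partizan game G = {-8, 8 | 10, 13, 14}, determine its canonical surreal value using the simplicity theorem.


Left options: {-8, 8}, max = 8
Right options: {10, 13, 14}, min = 10
All options are numbers and max(Left) < min(Right), so by the simplicity theorem the value is the simplest (earliest-born) number strictly between 8 and 10.
The only integer strictly between 8 and 10 is 9.
No non-integer in the interval can be simpler: if x is a non-integer in the interval, then floor(x) or ceil(x) also lies in the interval (the interval contains an integer), and both are proper prefixes of x's sign expansion, i.e. born earlier. So the game value is 9.
Game value = 9

9


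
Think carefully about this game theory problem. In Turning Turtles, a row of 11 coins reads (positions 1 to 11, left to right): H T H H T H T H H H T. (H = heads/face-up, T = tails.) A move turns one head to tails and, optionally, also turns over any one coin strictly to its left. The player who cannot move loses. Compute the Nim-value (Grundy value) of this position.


Coins: H T H H T H T H H H T
Key fact: a single head at position k behaves exactly like a Nim heap of size k (turning it to T and optionally flipping a coin at j < k corresponds to moving the heap from k to j, or to 0), and heads combine as a disjunctive sum (two heads at the same place would cancel, matching j XOR j = 0). So the Nim-value is the XOR of the 1-indexed positions of the heads.
Face-up positions (1-indexed): [1, 3, 4, 6, 8, 9, 10]
XOR 0 with 1: 0 XOR 1 = 1
XOR 1 with 3: 1 XOR 3 = 2
XOR 2 with 4: 2 XOR 4 = 6
XOR 6 with 6: 6 XOR 6 = 0
XOR 0 with 8: 0 XOR 8 = 8
XOR 8 with 9: 8 XOR 9 = 1
XOR 1 with 10: 1 XOR 10 = 11
Nim-value = 11

11


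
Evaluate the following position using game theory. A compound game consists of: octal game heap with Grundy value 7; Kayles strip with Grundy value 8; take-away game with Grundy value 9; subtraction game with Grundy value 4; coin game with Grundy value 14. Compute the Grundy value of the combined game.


By the Sprague-Grundy theorem, the Grundy value of a sum of games is the XOR of individual Grundy values.
octal game heap: Grundy value = 7. Running XOR: 0 XOR 7 = 7
Kayles strip: Grundy value = 8. Running XOR: 7 XOR 8 = 15
take-away game: Grundy value = 9. Running XOR: 15 XOR 9 = 6
subtraction game: Grundy value = 4. Running XOR: 6 XOR 4 = 2
coin game: Grundy value = 14. Running XOR: 2 XOR 14 = 12
The combined Grundy value is 12.

12


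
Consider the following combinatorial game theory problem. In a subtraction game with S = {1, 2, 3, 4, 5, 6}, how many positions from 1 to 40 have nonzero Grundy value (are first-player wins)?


Subtraction set S = {1, 2, 3, 4, 5, 6}, so G(n) = n mod 7.
G(n) = 0 when n is a multiple of 7.
Multiples of 7 in [1, 40]: 5
N-positions (nonzero Grundy) = 40 - 5 = 35

35


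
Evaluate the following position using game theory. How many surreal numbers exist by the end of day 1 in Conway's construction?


Day 0: {|} = 0 is born. Count = 1.
Day n: the number of surreal numbers born by day n is 2^(n+1) - 1.
By day 0: 2^1 - 1 = 1
By day 1: 2^2 - 1 = 3
By day 1: 3 surreal numbers.

3


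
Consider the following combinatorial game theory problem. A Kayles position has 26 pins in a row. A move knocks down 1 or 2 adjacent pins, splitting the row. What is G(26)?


Kayles: a move removes 1 or 2 adjacent pins from a contiguous row.
Removing pins from a row of k leaves two independent rows (a, b) with a + b = k - 1 (one pin) or a + b = k - 2 (two pins); an end removal gives a = 0.
By Sprague-Grundy, G(k) = mex{ G(a) XOR G(b) } over all these splits. G(0) = 0.
G(1): splits (0,0):0^0=0 -> mex({0}) = 1
G(2): splits (0,1):0^1=1 (0,0):0^0=0 -> mex({0, 1}) = 2
G(3): splits (0,2):0^2=2 (1,1):1^1=0 (0,1):0^1=1 -> mex({0, 1, 2}) = 3
G(4): splits (0,3):0^3=3 (1,2):1^2=3 (0,2):0^2=2 (1,1):1^1=0 -> mex({0, 2, 3}) = 1
G(5): splits (0,4):0^1=1 (1,3):1^3=2 (2,2):2^2=0 (0,3):0^3=3 (1,2):1^2=3 -> mex({0, 1, 2, 3}) = 4
G(6) = mex({0, 1, 2, 4}) = 3
G(7) = mex({0, 1, 3, 4, 5}) = 2
G(8) = mex({0, 2, 3, 5, 6}) = 1
G(9) = mex({0, 1, 2, 3, 6, 7}) = 4
G(10) = mex({0, 1, 3, 4, 5, 7}) = 2
G(11) = mex({0, 1, 2, 3, 4, 5}) = 6
G(12) = mex({0, 1, 2, 3, 5, 6, 7}) = 4
G(13) = mex({0, 2, 3, 4, 6, 7}) = 1
G(14) = mex({0, 1, 4, 5, 6, 7}) = 2
G(15) = mex({0, 1, 2, 3, 4, 5, 6}) = 7
G(16) = mex({0, 2, 3, 5, 6, 7}) = 1
G(17) = mex({0, 1, 2, 3, 5, 6, 7}) = 4
G(18) = mex({0, 1, 2, 4, 5, 6}) = 3
G(19) = mex({0, 1, 3, 4, 5, 7}) = 2
G(20) = mex({0, 2, 3, 4, 5, 6, 7}) = 1
G(21) = mex({0, 1, 2, 3, 5, 6, 7}) = 4
G(22) = mex({0, 1, 2, 3, 4, 5, 7}) = 6
G(23) = mex({0, 1, 2, 3, 4, 5, 6}) = 7
G(24) = mex({0, 1, 2, 3, 5, 6, 7}) = 4
G(25) = mex({0, 2, 3, 4, 6, 7}) = 1
G(26) = mex({0, 1, 3, 4, 5, 6, 7}) = 2
Therefore G(26) = 2.

2


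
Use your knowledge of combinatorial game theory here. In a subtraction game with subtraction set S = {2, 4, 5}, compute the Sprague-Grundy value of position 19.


The subtraction set is S = {2, 4, 5}.
G(k) = mex{ G(k - s) : s in S, s <= k }. We compute iteratively: G(0) = 0.
G(1) = mex({}) = 0
G(2) = mex({0}) = 1
G(3) = mex({0}) = 1
G(4) = mex({0, 1}) = 2
G(5) = mex({0, 1}) = 2
G(6) = mex({0, 1, 2}) = 3
G(7) = mex({1, 2}) = 0
G(8) = mex({1, 2, 3}) = 0
G(9) = mex({0, 2}) = 1
G(10) = mex({0, 2, 3}) = 1
G(11) = mex({0, 1, 3}) = 2
Observe that G(7)..G(11) = 0, 0, 1, 1, 2 repeats G(0)..G(4) = 0, 0, 1, 1, 2.
For k >= max(S) = 5, G(k) is determined by the previous 5 values G(k-5)..G(k-1); a window of 5 consecutive values has recurred shifted by 7, so by induction G(k + 7) = G(k) for all k >= 0: the sequence is periodic from the start with period 7.
One period: G(0..6) = 0, 0, 1, 1, 2, 2, 3.
19 mod 7 = 5, so G(19) = G(5) = 2.

2


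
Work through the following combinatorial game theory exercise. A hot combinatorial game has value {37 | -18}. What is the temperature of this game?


The game is {37 | -18}, a switch {a | b} with numbers a > b.
Cooling {a | b} by t gives {a - t | b + t}, which stops being hot when a - t = b + t, i.e. at t = (a - b)/2. So the temperature of a switch is (a - b)/2.
Temperature = (Left option - Right option) / 2
= (37 - (-18)) / 2
= 55 / 2
= 55/2

55/2


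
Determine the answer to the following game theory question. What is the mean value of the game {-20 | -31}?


Game = {-20 | -31}, a switch {a | b} with numbers a > b.
Its thermograph has left wall a - t and right wall b + t, which meet at t = (a - b)/2, where both equal (a + b)/2. So the mast (mean value) is at (a + b)/2.
Mean = (-20 + (-31))/2 = -51/2 = -51/2

-51/2


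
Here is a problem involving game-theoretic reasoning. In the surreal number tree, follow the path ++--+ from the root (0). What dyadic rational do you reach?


Sign expansion: ++--+
Rule: track bounds (lo, hi), initially (-inf, +inf). On '+', the current value becomes lo and we move to the simplest number in (value, hi): value + 1 if hi = +inf, otherwise the midpoint (value + hi)/2. On '-', the current value becomes hi and we move to value - 1 if lo = -inf, otherwise the midpoint (lo + value)/2.
Start at 0.
Step 1: sign = +, move right. Bounds: (0, +inf). Value = 1
Step 2: sign = +, move right. Bounds: (1, +inf). Value = 2
Step 3: sign = -, move left. Bounds: (1, 2). Value = 3/2
Step 4: sign = -, move left. Bounds: (1, 3/2). Value = 5/4
Step 5: sign = +, move right. Bounds: (5/4, 3/2). Value = 11/8
The surreal number with sign expansion ++--+ is 11/8.

11/8


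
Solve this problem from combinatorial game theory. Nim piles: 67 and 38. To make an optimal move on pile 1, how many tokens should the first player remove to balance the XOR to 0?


Piles: 67 and 38
Current XOR: 67 XOR 38 = 101 (non-zero, so this is an N-position).
To make the XOR zero, we need to find a move that balances the piles.
For pile 1 (size 67): target = 67 XOR 101 = 38
We reduce pile 1 from 67 to 38.
Tokens removed: 67 - 38 = 29
Verification: 38 XOR 38 = 0

29


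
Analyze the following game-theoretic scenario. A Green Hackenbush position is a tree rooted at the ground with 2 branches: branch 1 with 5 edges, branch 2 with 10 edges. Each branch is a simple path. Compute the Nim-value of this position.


The tree has 2 branches from the ground vertex.
In Green Hackenbush, the Nim-value of a simple path of length k is k.
Branch 1: length 5, Nim-value = 5
Branch 2: length 10, Nim-value = 10
Total Nim-value = XOR of all branch values:
0 XOR 5 = 5
5 XOR 10 = 15
Nim-value of the tree = 15

15


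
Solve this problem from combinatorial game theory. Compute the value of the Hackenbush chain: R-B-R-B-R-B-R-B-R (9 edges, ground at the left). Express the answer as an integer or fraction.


Edges (from ground): R-B-R-B-R-B-R-B-R
By Berlekamp's sign-expansion rule, a Blue-Red Hackenbush stalk has the value of the surreal number whose sign sequence is the edge sequence with B -> + and R -> -.
Sign sequence: -+-+-+-+-
Trace the sign expansion in the surreal number tree, starting from 0:
Edge 1: R (sign -) -> bounds (-inf, 0), value = -1
Edge 2: B (sign +) -> bounds (-1, 0), value = -1/2
Edge 3: R (sign -) -> bounds (-1, -1/2), value = -3/4
Edge 4: B (sign +) -> bounds (-3/4, -1/2), value = -5/8
Edge 5: R (sign -) -> bounds (-3/4, -5/8), value = -11/16
Edge 6: B (sign +) -> bounds (-11/16, -5/8), value = -21/32
Edge 7: R (sign -) -> bounds (-11/16, -21/32), value = -43/64
Edge 8: B (sign +) -> bounds (-43/64, -21/32), value = -85/128
Edge 9: R (sign -) -> bounds (-43/64, -85/128), value = -171/256
Game value = -171/256

-171/256


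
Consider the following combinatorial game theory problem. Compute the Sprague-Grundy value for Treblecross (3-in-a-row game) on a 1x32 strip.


Treblecross: place X on empty cells; 3-in-a-row wins.
Playing within two cells of an existing X lets the opponent win at once, so sensible play treats the cells i-2..i+2 around each X as dead. The player left with no safe cell loses, so this is a normal-play take-away game on strips of safe cells.
Placing X at cell i (0-indexed) of a strip of k safe cells leaves independent strips of sizes max(0, i-2) and max(0, k-i-3). Hence G(k) = mex{ G(max(0,i-2)) XOR G(max(0,k-i-3)) : 0 <= i < k }, with G(0) = 0.
G(1): splits (0,0):0^0=0 -> mex({0}) = 1
G(2): splits (0,0):0^0=0 -> mex({0}) = 1
G(3): splits (0,0):0^0=0 -> mex({0}) = 1
G(4): splits (0,1):0^1=1 (0,0):0^0=0 -> mex({0, 1}) = 2
G(5): splits (0,2):0^1=1 (0,1):0^1=1 (0,0):0^0=0 -> mex({0, 1}) = 2
G(6) = mex({1}) = 0
G(7) = mex({0, 1, 2}) = 3
G(8) = mex({0, 1, 2}) = 3
G(9) = mex({0, 2}) = 1
G(10) = mex({0, 2, 3}) = 1
G(11) = mex({0, 3}) = 1
G(12) = mex({1, 3}) = 0
G(13) = mex({0, 1, 2, 3}) = 4
G(14) = mex({0, 1, 2}) = 3
G(15) = mex({0, 1, 2}) = 3
G(16) = mex({0, 1, 2, 4}) = 3
G(17) = mex({0, 1, 3, 4}) = 2
G(18) = mex({0, 1, 3, 4}) = 2
G(19) = mex({0, 1, 3, 5}) = 2
G(20) = mex({0, 1, 2, 3, 5}) = 4
G(21) = mex({0, 1, 2, 3, 5}) = 4
G(22) = mex({1, 2, 6}) = 0
G(23) = mex({0, 1, 2, 3, 4, 6}) = 5
G(24) = mex({0, 1, 2, 3, 4}) = 5
G(25) = mex({0, 1, 3, 4, 7}) = 2
G(26) = mex({0, 1, 3, 4, 5, 7}) = 2
G(27) = mex({0, 1, 3, 5}) = 2
G(28) = mex({0, 1, 2, 5}) = 3
G(29) = mex({0, 1, 2, 4, 5, 6}) = 3
G(30) = mex({1, 2, 4, 6}) = 0
G(31) = mex({0, 1, 2, 3, 4, 6}) = 5
G(32) = mex({1, 2, 3, 4, 7}) = 0
Therefore G(32) = 0.

0


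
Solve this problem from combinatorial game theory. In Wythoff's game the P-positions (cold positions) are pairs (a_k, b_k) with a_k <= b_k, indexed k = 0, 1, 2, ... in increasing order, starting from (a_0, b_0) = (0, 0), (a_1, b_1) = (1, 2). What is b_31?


By Wythoff's theorem, a_k = floor(k * phi) and b_k = floor(k * phi^2) = a_k + k, where phi = (1 + sqrt(5))/2 is the golden ratio.
phi = (1 + sqrt(5))/2 = 1.618034
phi^2 = phi + 1 = 2.618034
k = 31
k * phi^2 = 31 * 2.618034 = 81.159054
b_31 = floor(k * phi^2) = 81 (check: a_31 + k = 50 + 31 = 81)

81


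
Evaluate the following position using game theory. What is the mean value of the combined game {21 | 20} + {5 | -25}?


G1 = {21 | 20}, G2 = {5 | -25}
Each is a switch {a | b} with numbers a > b; its mean value is (a + b)/2, and mean value is additive over game sums: m(G1 + G2) = m(G1) + m(G2).
Mean of G1 = (21 + (20))/2 = 41/2 = 41/2
Mean of G2 = (5 + (-25))/2 = -20/2 = -10
Mean of G1 + G2 = 41/2 + -10 = 21/2

21/2


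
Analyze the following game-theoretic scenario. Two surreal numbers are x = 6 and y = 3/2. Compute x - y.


x = 6, y = 3/2
Converting to common denominator: 2
x = 12/2, y = 3/2
x - y = 6 - 3/2 = 9/2

9/2


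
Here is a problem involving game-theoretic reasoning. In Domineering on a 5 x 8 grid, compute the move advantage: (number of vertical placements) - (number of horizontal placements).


Board is 5 x 8 (rows x cols).
Left (vertical) placements: (rows-1) * cols = 4 * 8 = 32
Right (horizontal) placements: rows * (cols-1) = 5 * 7 = 35
Advantage = Left - Right = 32 - 35 = -3

-3
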